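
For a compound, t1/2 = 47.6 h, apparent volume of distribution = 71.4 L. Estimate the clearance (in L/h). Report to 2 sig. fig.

1.0 L/h

k = ln2 / t½ = 0.693147 / 47.6 = 0.01456 h⁻¹
CL = k × Vd = 0.01456 × 71.4 = 1.040 L/h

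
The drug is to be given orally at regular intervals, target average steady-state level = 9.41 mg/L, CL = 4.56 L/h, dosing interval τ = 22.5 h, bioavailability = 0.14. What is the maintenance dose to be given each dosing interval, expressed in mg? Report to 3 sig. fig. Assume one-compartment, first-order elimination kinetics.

At steady state, F × (Dose/τ) = Css × CL.
Dose = Css × CL × τ / F = 9.41 × 4.560 × 22.5 / 0.14 = 6896 mg

6900 mg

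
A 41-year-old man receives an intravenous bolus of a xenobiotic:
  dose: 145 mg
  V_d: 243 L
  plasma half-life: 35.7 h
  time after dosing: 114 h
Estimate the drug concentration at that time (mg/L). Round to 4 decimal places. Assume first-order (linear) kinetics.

C₀ = Dose / Vd = 145.0 / 243 = 0.5967 mg/L
k = ln2 / t½ = 0.693147 / 35.7 = 0.01942 h⁻¹
C = C₀ · e^(−k·t) = 0.5967 × e^(−0.01942 × 114)
  = 0.5967 × 0.1093 = 0.06522 mg/L

0.0652 mg/L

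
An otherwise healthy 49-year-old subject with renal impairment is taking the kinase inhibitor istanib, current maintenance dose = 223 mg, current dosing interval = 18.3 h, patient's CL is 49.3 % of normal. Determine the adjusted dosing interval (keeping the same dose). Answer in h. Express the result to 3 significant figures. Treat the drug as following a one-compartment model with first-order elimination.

To keep the same average steady-state level, dosing rate must scale with clearance.
CL ratio = 49.3 / 100 = 0.4930
New interval (same dose) = 18.3 / 0.4930 = 37.12 h

37.1 h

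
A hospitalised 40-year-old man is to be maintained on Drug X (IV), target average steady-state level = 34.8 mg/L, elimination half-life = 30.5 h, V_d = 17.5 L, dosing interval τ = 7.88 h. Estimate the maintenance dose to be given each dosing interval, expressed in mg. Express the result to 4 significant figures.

k = ln2 / t½ = 0.693147 / 30.5 = 0.02273 h⁻¹
CL = k × Vd = 0.02273 × 17.5 = 0.3978 L/h
At steady state, Dose/τ = Css × CL.
Dose = Css × CL × τ = 34.8 × 0.3978 × 7.88 = 109.1 mg

109.1 mg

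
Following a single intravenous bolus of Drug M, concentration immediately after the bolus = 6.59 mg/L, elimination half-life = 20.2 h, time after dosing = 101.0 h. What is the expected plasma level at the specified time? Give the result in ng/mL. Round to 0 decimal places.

206 ng/mL

k = ln2 / t½ = 0.693147 / 20.2 = 0.03431 h⁻¹
t / t½ = 101.0 / 20.2 = 5 half-lives
C = C₀ × (1/2)^5 = 6.590 × 0.03125 = 0.2059 mg/L
Convert: 0.2059 mg/L × 1000 = 205.9 ng/mL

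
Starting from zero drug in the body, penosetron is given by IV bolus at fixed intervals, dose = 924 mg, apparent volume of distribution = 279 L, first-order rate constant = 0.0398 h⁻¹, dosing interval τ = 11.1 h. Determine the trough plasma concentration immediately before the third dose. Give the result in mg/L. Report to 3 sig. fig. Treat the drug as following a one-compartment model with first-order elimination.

C₀ per dose = Dose / Vd = 924 / 279 = 3.312 mg/L
Fraction remaining after one interval: r = e^(−kτ) = e^(−0.03980 × 11.1) = 0.6429
Before dose 3, 2 doses have been given (aged 1τ, 2τ).
C_trough = C₀ × (r + r²) = 3.312 × (0.6429 + 0.4133) = 3.498 mg/L

3.50 mg/L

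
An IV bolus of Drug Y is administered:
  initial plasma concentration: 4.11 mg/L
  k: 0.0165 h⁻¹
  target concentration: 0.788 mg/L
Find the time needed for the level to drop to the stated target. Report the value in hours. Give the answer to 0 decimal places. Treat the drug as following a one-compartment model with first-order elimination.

100 h

t = ln(C₀ / C) / k = ln(4.110 / 0.788) / 0.01650
  = ln(5.216) / 0.01650 = 1.652 / 0.01650 = 100.1 h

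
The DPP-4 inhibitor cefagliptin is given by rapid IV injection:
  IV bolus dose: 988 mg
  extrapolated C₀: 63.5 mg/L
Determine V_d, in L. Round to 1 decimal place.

15.6 L

Vd = Dose / C₀ = 988.0 / 63.5 = 15.56 L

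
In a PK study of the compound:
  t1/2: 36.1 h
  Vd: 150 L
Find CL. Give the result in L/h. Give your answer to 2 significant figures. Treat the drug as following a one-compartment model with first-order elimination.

k = ln2 / t½ = 0.693147 / 36.1 = 0.01920 h⁻¹
CL = k × Vd = 0.01920 × 150 = 2.880 L/h

2.9 L/h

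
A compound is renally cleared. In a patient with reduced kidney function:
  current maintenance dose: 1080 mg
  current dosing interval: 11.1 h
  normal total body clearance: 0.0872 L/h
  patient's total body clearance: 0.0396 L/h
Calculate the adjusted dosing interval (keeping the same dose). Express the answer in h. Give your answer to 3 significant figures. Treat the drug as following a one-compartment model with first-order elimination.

To keep the same average steady-state level, dosing rate must scale with clearance.
CL ratio = 0.0396 / 0.0872 = 0.4541
New interval (same dose) = 11.1 / 0.4541 = 24.44 h

24.4 h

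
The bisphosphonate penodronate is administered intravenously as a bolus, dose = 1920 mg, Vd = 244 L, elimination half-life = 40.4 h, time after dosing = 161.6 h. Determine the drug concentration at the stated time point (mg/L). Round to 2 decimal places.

C₀ = Dose / Vd = 1920 / 244 = 7.869 mg/L
k = ln2 / t½ = 0.693147 / 40.4 = 0.01716 h⁻¹
t / t½ = 161.6 / 40.4 = 4 half-lives
C = C₀ × (1/2)^4 = 7.869 × 0.06250 = 0.4918 mg/L

0.49 mg/L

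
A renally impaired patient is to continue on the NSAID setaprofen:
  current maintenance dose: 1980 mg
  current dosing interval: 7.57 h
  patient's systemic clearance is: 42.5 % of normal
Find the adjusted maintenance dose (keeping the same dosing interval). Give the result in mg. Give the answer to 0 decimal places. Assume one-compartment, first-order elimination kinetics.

842 mg

To keep the same average steady-state level, dosing rate must scale with clearance.
CL ratio = 42.5 / 100 = 0.4250
New dose (same interval) = 1980 × 0.4250 = 841.5 mg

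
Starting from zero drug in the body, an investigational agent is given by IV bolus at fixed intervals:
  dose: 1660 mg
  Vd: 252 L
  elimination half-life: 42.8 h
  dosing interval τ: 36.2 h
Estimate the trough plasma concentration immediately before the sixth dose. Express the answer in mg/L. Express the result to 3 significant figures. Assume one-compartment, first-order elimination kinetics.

C₀ per dose = Dose / Vd = 1660 / 252 = 6.587 mg/L
k = ln2 / t½ = 0.693147 / 42.8 = 0.01620 h⁻¹
Fraction remaining after one interval: r = e^(−kτ) = e^(−0.01620 × 36.2) = 0.5563
Before dose 6, 5 doses have been given (aged 1τ, 2τ, 3τ, 4τ, 5τ).
C_trough = C₀ × (r + r² + … + r^5) = C₀ × r(1−r^5)/(1−r)
        = 6.587 × 0.5563 × (1 − 0.05328) / (1 − 0.5563) = 7.819 mg/L

7.82 mg/L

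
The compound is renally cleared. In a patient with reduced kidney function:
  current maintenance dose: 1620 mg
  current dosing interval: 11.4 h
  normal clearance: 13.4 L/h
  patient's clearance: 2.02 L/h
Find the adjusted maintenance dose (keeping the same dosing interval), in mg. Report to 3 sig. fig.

To keep the same average steady-state level, dosing rate must scale with clearance.
CL ratio = 2.02 / 13.4 = 0.1507
New dose (same interval) = 1620 × 0.1507 = 244.1 mg

244 mg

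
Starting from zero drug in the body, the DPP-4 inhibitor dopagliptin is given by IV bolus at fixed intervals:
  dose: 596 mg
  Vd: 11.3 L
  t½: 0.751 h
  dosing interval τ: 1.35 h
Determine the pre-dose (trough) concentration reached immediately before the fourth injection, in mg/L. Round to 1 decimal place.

C₀ per dose = Dose / Vd = 596 / 11.3 = 52.74 mg/L
k = ln2 / t½ = 0.693147 / 0.751 = 0.9230 h⁻¹
Fraction remaining after one interval: r = e^(−kτ) = e^(−0.9230 × 1.35) = 0.2876
Before dose 4, 3 doses have been given (aged 1τ, 2τ, 3τ).
C_trough = C₀ × (r + r² + … + r^3) = C₀ × r(1−r^3)/(1−r)
        = 52.74 × 0.2876 × (1 − 0.02379) / (1 − 0.2876) = 20.78 mg/L

20.8 mg/L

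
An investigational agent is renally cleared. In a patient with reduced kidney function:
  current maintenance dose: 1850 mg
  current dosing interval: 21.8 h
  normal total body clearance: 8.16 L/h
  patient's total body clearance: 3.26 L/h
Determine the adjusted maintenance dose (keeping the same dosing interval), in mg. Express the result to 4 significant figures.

739.1 mg

To keep the same average steady-state level, dosing rate must scale with clearance.
CL ratio = 3.26 / 8.16 = 0.3995
New dose (same interval) = 1850 × 0.3995 = 739.1 mg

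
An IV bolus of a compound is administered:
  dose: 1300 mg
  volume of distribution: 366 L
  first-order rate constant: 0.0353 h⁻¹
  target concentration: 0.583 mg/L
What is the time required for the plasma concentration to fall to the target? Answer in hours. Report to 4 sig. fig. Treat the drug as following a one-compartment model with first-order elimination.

C₀ = Dose / Vd = 1300 / 366 = 3.552 mg/L
t = ln(C₀ / C) / k = ln(3.552 / 0.583) / 0.03530
  = ln(6.093) / 0.03530 = 1.807 / 0.03530 = 51.19 h

51.19 h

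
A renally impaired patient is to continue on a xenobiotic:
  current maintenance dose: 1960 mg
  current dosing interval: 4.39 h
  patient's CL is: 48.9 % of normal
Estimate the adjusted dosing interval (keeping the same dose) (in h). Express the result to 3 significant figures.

To keep the same average steady-state level, dosing rate must scale with clearance.
CL ratio = 48.9 / 100 = 0.4890
New interval (same dose) = 4.39 / 0.4890 = 8.978 h

8.98 h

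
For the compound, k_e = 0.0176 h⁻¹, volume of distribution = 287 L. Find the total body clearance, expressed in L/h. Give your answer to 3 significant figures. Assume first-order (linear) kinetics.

5.05 L/h

CL = k × Vd = 0.0176 × 287 = 5.051 L/h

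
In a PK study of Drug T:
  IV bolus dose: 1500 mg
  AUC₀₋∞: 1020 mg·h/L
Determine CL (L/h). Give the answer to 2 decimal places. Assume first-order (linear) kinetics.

CL = Dose / AUC = 1500 / 1020 = 1.471 L/h

1.47 L/h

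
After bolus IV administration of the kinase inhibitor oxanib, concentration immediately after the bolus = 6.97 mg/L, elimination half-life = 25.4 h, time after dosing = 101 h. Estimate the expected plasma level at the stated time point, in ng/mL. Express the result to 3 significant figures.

k = ln2 / t½ = 0.693147 / 25.4 = 0.02729 h⁻¹
C = C₀ · e^(−k·t) = 6.970 × e^(−0.02729 × 101)
  = 6.970 × 0.06353 = 0.4428 mg/L
Convert: 0.4428 mg/L × 1000 = 442.8 ng/mL

443 ng/mL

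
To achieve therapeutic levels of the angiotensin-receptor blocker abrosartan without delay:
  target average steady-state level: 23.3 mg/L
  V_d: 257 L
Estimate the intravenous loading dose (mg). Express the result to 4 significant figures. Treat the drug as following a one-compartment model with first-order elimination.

5988 mg

LD = Css × Vd = 23.3 × 257 = 5988 mg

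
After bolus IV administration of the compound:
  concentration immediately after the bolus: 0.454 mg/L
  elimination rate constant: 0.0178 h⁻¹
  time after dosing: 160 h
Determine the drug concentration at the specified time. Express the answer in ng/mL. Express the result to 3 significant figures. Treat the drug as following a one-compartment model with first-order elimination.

26.3 ng/mL

C = C₀ · e^(−k·t) = 0.4540 × e^(−0.01780 × 160)
  = 0.4540 × 0.05796 = 0.02631 mg/L
Convert: 0.02631 mg/L × 1000 = 26.31 ng/mL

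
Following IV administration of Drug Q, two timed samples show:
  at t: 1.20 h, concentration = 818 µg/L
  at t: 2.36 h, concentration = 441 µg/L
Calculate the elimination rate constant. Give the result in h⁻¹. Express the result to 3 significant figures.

k = ln(C₁/C₂) / (t₂ − t₁) = ln(818/441) / (2.36 − 1.20)
  = 0.6178 / 1.160 = 0.5326 h⁻¹

0.533 h⁻¹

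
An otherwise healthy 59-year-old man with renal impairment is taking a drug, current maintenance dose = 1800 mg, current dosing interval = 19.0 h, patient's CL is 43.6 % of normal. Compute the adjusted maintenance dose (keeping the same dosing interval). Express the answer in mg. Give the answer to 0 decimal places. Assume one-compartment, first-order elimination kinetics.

785 mg

To keep the same average steady-state level, dosing rate must scale with clearance.
CL ratio = 43.6 / 100 = 0.4360
New dose (same interval) = 1800 × 0.4360 = 784.8 mg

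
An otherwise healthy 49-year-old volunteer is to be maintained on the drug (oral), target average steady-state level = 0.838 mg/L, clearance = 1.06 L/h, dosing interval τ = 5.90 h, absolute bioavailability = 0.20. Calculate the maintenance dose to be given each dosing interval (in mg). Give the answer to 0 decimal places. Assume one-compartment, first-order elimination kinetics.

At steady state, F × (Dose/τ) = Css × CL.
Dose = Css × CL × τ / F = 0.838 × 1.060 × 5.90 / 0.20 = 26.20 mg

26 mg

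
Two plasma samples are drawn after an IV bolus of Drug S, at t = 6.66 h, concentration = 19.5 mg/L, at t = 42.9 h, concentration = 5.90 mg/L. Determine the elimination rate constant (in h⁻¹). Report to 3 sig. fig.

k = ln(C₁/C₂) / (t₂ − t₁) = ln(19.5/5.90) / (42.9 − 6.66)
  = 1.195 / 36.24 = 0.03297 h⁻¹

0.0330 h⁻¹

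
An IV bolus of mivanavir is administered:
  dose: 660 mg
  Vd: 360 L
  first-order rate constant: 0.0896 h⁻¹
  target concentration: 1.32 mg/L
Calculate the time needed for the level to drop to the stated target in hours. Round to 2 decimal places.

3.67 h

C₀ = Dose / Vd = 660.0 / 360 = 1.833 mg/L
t = ln(C₀ / C) / k = ln(1.833 / 1.32) / 0.08960
  = ln(1.389) / 0.08960 = 0.3286 / 0.08960 = 3.667 h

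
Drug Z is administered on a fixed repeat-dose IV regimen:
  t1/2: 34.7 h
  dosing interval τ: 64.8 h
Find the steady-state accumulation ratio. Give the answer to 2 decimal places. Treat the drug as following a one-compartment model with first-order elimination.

k = ln2 / t½ = 0.693147 / 34.7 = 0.01998 h⁻¹
e^(−kτ) = e^(−0.01998 × 64.8) = 0.2740
Accumulation ratio R = 1 / (1 − e^(−kτ)) = 1 / (1 − 0.2740) = 1.377

1.38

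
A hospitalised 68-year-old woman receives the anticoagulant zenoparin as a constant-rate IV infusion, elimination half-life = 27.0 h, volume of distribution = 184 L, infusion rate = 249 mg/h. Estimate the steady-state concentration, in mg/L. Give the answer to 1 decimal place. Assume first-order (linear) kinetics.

k = ln2 / t½ = 0.693147 / 27.0 = 0.02567 h⁻¹
CL = k × Vd = 0.02567 × 184 = 4.723 L/h
At steady state Css = R₀ / CL = 249 / 4.723 = 52.72 mg/L

52.7 mg/L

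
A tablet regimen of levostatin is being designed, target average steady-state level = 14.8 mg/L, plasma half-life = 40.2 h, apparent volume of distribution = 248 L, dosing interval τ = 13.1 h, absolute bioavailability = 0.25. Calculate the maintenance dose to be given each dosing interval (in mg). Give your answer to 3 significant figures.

k = ln2 / t½ = 0.693147 / 40.2 = 0.01724 h⁻¹
CL = k × Vd = 0.01724 × 248 = 4.276 L/h
At steady state, F × (Dose/τ) = Css × CL.
Dose = Css × CL × τ / F = 14.8 × 4.276 × 13.1 / 0.25 = 3316 mg

3320 mg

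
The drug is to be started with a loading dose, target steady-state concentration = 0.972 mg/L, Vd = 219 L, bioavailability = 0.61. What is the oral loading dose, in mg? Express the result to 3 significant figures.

LD = Css × Vd / F = 0.972 × 219 / 0.61 = 349.0 mg

349 mg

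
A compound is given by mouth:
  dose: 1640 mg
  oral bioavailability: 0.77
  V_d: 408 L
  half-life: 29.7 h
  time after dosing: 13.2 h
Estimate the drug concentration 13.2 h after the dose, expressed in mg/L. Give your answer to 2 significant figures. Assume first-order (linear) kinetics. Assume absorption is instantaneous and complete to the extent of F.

2.3 mg/L

Amount reaching circulation = F × Dose = 0.77 × 1640 = 1263 mg
C₀ = F·Dose / Vd = 1263 / 408 = 3.096 mg/L
k = ln2 / t½ = 0.693147 / 29.7 = 0.02334 h⁻¹
C = C₀ · e^(−k·t) = 3.096 × e^(−0.02334 × 13.2)
  = 3.096 × 0.7349 = 2.275 mg/L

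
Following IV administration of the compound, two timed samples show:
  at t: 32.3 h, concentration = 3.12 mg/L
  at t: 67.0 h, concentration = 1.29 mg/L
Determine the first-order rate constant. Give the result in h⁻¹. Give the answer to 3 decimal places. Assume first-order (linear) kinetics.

0.025 h⁻¹

k = ln(C₁/C₂) / (t₂ − t₁) = ln(3.12/1.29) / (67.0 − 32.3)
  = 0.8832 / 34.70 = 0.02545 h⁻¹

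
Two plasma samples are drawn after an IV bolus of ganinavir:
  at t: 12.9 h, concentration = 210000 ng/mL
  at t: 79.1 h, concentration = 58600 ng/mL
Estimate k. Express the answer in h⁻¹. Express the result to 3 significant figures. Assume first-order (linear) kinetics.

k = ln(C₁/C₂) / (t₂ − t₁) = ln(210000/58600) / (79.1 − 12.9)
  = 1.276 / 66.20 = 0.01927 h⁻¹

0.0193 h⁻¹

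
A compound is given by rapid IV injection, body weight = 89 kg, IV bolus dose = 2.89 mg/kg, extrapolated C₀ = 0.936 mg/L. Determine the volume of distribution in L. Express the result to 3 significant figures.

275 L

Dose = 2.89 × 89 = 257.2 mg
Vd = Dose / C₀ = 257.2 / 0.936 = 274.8 L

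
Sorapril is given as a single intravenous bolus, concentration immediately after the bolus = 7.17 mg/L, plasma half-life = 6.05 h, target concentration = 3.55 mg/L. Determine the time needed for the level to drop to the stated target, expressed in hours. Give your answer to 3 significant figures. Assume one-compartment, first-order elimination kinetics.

6.14 h

k = ln2 / t½ = 0.693147 / 6.05 = 0.1146 h⁻¹
t = ln(C₀ / C) / k = ln(7.170 / 3.55) / 0.1146
  = ln(2.020) / 0.1146 = 0.7031 / 0.1146 = 6.135 h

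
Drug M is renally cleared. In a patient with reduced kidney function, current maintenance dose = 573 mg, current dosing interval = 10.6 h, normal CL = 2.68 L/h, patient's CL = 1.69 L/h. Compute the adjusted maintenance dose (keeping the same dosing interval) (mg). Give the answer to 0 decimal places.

To keep the same average steady-state level, dosing rate must scale with clearance.
CL ratio = 1.69 / 2.68 = 0.6306
New dose (same interval) = 573 × 0.6306 = 361.3 mg

361 mg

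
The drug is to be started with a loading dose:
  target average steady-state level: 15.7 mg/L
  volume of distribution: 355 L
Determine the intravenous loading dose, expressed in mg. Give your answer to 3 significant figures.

LD = Css × Vd = 15.7 × 355 = 5574 mg

5570 mg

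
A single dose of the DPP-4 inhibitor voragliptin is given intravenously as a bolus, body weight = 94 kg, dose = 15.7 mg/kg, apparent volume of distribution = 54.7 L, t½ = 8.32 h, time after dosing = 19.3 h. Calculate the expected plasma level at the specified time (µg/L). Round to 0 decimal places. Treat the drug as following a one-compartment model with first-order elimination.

Total dose = 15.7 × 94 = 1476 mg
C₀ = Dose / Vd = 1476 / 54.7 = 26.98 mg/L
k = ln2 / t½ = 0.693147 / 8.32 = 0.08331 h⁻¹
C = C₀ · e^(−k·t) = 26.98 × e^(−0.08331 × 19.3)
  = 26.98 × 0.2003 = 5.404 mg/L
Convert: 5.404 mg/L × 1000 = 5404 µg/L

5404 µg/L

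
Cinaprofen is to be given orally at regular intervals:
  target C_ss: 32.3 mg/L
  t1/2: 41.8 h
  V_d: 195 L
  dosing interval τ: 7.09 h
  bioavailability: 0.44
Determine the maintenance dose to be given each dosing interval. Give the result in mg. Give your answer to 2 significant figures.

k = ln2 / t½ = 0.693147 / 41.8 = 0.01658 h⁻¹
CL = k × Vd = 0.01658 × 195 = 3.233 L/h
At steady state, F × (Dose/τ) = Css × CL.
Dose = Css × CL × τ / F = 32.3 × 3.233 × 7.09 / 0.44 = 1683 mg

1700 mg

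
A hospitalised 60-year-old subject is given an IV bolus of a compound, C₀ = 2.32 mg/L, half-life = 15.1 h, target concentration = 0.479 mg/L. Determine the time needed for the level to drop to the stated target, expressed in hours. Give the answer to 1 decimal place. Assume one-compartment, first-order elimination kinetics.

k = ln2 / t½ = 0.693147 / 15.1 = 0.04590 h⁻¹
t = ln(C₀ / C) / k = ln(2.320 / 0.479) / 0.04590
  = ln(4.843) / 0.04590 = 1.578 / 0.04590 = 34.38 h

34.4 h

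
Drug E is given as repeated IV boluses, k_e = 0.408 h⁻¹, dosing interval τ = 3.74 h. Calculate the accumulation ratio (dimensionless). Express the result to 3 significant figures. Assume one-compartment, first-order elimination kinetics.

1.28

e^(−kτ) = e^(−0.4080 × 3.74) = 0.2174
Accumulation ratio R = 1 / (1 − e^(−kτ)) = 1 / (1 − 0.2174) = 1.278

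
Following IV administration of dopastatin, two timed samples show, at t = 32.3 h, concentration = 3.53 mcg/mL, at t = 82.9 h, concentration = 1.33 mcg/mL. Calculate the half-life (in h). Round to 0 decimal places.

36 h

k = ln(C₁/C₂) / (t₂ − t₁) = ln(3.53/1.33) / (82.9 − 32.3)
  = 0.9761 / 50.60 = 0.01929 h⁻¹
t½ = ln2 / k = 0.693147 / 0.01929 = 35.93 h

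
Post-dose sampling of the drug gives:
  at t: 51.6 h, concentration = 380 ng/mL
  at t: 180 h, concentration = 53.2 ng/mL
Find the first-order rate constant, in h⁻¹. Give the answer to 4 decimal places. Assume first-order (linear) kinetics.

k = ln(C₁/C₂) / (t₂ − t₁) = ln(380/53.2) / (180 − 51.6)
  = 1.966 / 128.4 = 0.01531 h⁻¹

0.0153 h⁻¹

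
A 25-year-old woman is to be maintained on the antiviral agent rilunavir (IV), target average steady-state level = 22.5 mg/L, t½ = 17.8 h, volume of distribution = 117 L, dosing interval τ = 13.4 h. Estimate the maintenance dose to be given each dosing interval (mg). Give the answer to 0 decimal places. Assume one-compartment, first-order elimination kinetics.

k = ln2 / t½ = 0.693147 / 17.8 = 0.03894 h⁻¹
CL = k × Vd = 0.03894 × 117 = 4.556 L/h
At steady state, Dose/τ = Css × CL.
Dose = Css × CL × τ = 22.5 × 4.556 × 13.4 = 1374 mg

1374 mg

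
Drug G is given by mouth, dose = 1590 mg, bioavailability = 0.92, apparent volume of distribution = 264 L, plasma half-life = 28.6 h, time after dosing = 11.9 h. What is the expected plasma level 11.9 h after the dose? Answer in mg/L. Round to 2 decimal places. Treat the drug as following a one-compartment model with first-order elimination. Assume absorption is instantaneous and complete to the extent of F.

4.15 mg/L

Amount reaching circulation = F × Dose = 0.92 × 1590 = 1463 mg
C₀ = F·Dose / Vd = 1463 / 264 = 5.542 mg/L
k = ln2 / t½ = 0.693147 / 28.6 = 0.02424 h⁻¹
C = C₀ · e^(−k·t) = 5.542 × e^(−0.02424 × 11.9)
  = 5.542 × 0.7494 = 4.153 mg/L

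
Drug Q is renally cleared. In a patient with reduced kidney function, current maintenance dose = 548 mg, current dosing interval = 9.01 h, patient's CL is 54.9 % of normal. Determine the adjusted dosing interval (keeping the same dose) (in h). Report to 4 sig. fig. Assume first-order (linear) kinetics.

16.41 h

To keep the same average steady-state level, dosing rate must scale with clearance.
CL ratio = 54.9 / 100 = 0.5490
New interval (same dose) = 9.01 / 0.5490 = 16.41 h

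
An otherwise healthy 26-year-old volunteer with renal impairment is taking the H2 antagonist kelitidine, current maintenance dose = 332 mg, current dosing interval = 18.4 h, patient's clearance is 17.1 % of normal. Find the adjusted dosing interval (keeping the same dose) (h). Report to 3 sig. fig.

108 h

To keep the same average steady-state level, dosing rate must scale with clearance.
CL ratio = 17.1 / 100 = 0.1710
New interval (same dose) = 18.4 / 0.1710 = 107.6 h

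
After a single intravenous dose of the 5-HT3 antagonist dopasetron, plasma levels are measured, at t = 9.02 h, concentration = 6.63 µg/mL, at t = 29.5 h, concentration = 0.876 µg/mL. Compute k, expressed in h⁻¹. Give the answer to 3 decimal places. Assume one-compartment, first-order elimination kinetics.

0.099 h⁻¹

k = ln(C₁/C₂) / (t₂ − t₁) = ln(6.63/0.876) / (29.5 − 9.02)
  = 2.024 / 20.48 = 0.09883 h⁻¹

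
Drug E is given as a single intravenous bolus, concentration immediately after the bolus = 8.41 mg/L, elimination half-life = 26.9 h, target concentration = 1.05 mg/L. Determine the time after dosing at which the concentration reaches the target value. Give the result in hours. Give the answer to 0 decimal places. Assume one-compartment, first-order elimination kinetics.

81 h

k = ln2 / t½ = 0.693147 / 26.9 = 0.02577 h⁻¹
t = ln(C₀ / C) / k = ln(8.410 / 1.05) / 0.02577
  = ln(8.010) / 0.02577 = 2.081 / 0.02577 = 80.75 h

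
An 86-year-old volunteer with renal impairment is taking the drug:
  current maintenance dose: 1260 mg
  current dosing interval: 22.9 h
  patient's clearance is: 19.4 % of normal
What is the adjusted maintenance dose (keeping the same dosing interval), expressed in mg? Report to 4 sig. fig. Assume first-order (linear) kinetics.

To keep the same average steady-state level, dosing rate must scale with clearance.
CL ratio = 19.4 / 100 = 0.1940
New dose (same interval) = 1260 × 0.1940 = 244.4 mg

244.4 mg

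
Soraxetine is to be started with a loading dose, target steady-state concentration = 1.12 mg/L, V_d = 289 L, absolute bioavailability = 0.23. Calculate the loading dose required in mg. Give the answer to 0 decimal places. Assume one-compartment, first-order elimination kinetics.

1407 mg

LD = Css × Vd / F = 1.12 × 289 / 0.23 = 1407 mg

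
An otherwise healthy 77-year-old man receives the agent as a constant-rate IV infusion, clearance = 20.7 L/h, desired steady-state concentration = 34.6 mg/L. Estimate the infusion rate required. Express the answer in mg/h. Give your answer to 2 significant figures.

At steady state, infusion rate R₀ = Css × CL = 34.6 × 20.70 = 716.2 mg/h

720 mg/h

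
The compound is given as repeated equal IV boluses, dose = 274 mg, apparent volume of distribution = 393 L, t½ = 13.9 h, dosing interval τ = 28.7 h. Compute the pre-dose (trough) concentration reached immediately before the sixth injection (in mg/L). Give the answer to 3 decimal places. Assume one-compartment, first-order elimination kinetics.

C₀ per dose = Dose / Vd = 274 / 393 = 0.6972 mg/L
k = ln2 / t½ = 0.693147 / 13.9 = 0.04987 h⁻¹
Fraction remaining after one interval: r = e^(−kτ) = e^(−0.04987 × 28.7) = 0.2390
Before dose 6, 5 doses have been given (aged 1τ, 2τ, 3τ, 4τ, 5τ).
C_trough = C₀ × (r + r² + … + r^5) = C₀ × r(1−r^5)/(1−r)
        = 0.6972 × 0.2390 × (1 − 0.0007798) / (1 − 0.2390) = 0.2188 mg/L

0.219 mg/L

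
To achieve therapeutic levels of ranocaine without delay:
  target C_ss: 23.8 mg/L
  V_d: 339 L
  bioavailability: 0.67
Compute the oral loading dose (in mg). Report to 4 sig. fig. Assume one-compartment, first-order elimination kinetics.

LD = Css × Vd / F = 23.8 × 339 / 0.67 = 12040 mg

12040 mg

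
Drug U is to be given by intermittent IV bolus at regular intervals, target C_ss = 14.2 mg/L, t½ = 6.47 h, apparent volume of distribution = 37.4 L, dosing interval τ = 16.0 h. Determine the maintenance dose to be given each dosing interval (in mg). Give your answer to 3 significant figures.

910 mg

k = ln2 / t½ = 0.693147 / 6.47 = 0.1071 h⁻¹
CL = k × Vd = 0.1071 × 37.4 = 4.006 L/h
At steady state, Dose/τ = Css × CL.
Dose = Css × CL × τ = 14.2 × 4.006 × 16.0 = 910.2 mg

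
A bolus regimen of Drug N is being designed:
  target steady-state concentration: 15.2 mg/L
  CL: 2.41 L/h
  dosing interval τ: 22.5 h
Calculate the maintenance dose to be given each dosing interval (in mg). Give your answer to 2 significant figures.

At steady state, Dose/τ = Css × CL.
Dose = Css × CL × τ = 15.2 × 2.410 × 22.5 = 824.2 mg

820 mg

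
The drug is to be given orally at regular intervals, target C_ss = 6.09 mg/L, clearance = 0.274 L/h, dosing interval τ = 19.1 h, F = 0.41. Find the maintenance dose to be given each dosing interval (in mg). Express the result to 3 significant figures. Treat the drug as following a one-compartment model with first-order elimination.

77.7 mg

At steady state, F × (Dose/τ) = Css × CL.
Dose = Css × CL × τ / F = 6.09 × 0.2740 × 19.1 / 0.41 = 77.74 mg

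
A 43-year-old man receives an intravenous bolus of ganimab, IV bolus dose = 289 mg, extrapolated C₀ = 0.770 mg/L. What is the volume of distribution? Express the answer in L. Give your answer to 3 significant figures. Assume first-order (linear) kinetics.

Vd = Dose / C₀ = 289.0 / 0.770 = 375.3 L

375 L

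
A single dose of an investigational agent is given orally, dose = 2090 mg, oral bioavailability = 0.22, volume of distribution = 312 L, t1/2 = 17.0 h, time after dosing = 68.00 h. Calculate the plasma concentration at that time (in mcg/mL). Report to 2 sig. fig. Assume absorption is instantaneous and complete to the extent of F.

Amount reaching circulation = F × Dose = 0.22 × 2090 = 459.8 mg
C₀ = F·Dose / Vd = 459.8 / 312 = 1.474 mg/L
k = ln2 / t½ = 0.693147 / 17.0 = 0.04077 h⁻¹
t / t½ = 68.00 / 17.0 = 4 half-lives
C = C₀ × (1/2)^4 = 1.474 × 0.06250 = 0.09213 mg/L
(0.09213 mg/L = 0.09213 mcg/mL)

0.092 mcg/mL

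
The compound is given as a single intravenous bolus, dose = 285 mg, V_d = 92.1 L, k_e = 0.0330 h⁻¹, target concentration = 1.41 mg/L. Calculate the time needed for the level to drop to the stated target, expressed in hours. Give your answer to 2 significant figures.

24 h

C₀ = Dose / Vd = 285.0 / 92.1 = 3.094 mg/L
t = ln(C₀ / C) / k = ln(3.094 / 1.41) / 0.03300
  = ln(2.194) / 0.03300 = 0.7857 / 0.03300 = 23.81 h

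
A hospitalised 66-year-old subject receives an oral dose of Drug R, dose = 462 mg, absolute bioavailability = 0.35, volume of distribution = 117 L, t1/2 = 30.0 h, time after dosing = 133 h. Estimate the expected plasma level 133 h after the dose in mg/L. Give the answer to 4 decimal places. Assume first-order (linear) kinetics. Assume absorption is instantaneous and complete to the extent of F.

Amount reaching circulation = F × Dose = 0.35 × 462.0 = 161.7 mg
C₀ = F·Dose / Vd = 161.7 / 117 = 1.382 mg/L
k = ln2 / t½ = 0.693147 / 30.0 = 0.02310 h⁻¹
C = C₀ · e^(−k·t) = 1.382 × e^(−0.02310 × 133)
  = 1.382 × 0.04631 = 0.06400 mg/L

0.0640 mg/L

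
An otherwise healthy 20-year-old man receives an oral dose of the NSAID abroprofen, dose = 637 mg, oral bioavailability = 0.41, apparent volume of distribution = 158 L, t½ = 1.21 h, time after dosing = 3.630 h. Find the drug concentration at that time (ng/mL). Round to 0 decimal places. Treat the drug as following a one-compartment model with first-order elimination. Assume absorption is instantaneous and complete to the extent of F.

Amount reaching circulation = F × Dose = 0.41 × 637.0 = 261.2 mg
C₀ = F·Dose / Vd = 261.2 / 158 = 1.653 mg/L
k = ln2 / t½ = 0.693147 / 1.21 = 0.5728 h⁻¹
t / t½ = 3.630 / 1.21 = 3 half-lives
C = C₀ × (1/2)^3 = 1.653 × 0.1250 = 0.2066 mg/L
Convert: 0.2066 mg/L × 1000 = 206.6 ng/mL

207 ng/mL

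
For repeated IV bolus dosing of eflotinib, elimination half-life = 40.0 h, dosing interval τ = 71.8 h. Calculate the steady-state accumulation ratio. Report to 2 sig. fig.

1.4

k = ln2 / t½ = 0.693147 / 40.0 = 0.01733 h⁻¹
e^(−kτ) = e^(−0.01733 × 71.8) = 0.2881
Accumulation ratio R = 1 / (1 − e^(−kτ)) = 1 / (1 − 0.2881) = 1.405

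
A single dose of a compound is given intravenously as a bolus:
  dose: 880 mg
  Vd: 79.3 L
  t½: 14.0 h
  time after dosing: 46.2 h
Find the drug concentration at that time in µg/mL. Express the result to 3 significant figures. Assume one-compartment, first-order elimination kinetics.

C₀ = Dose / Vd = 880.0 / 79.3 = 11.10 mg/L
k = ln2 / t½ = 0.693147 / 14.0 = 0.04951 h⁻¹
C = C₀ · e^(−k·t) = 11.10 × e^(−0.04951 × 46.2)
  = 11.10 × 0.1015 = 1.127 mg/L
(1.127 mg/L = 1.127 µg/mL)

1.13 µg/mL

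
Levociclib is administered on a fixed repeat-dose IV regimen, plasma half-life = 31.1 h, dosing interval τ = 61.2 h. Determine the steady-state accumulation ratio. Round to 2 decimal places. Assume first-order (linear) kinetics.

k = ln2 / t½ = 0.693147 / 31.1 = 0.02229 h⁻¹
e^(−kτ) = e^(−0.02229 × 61.2) = 0.2556
Accumulation ratio R = 1 / (1 − e^(−kτ)) = 1 / (1 − 0.2556) = 1.343

1.34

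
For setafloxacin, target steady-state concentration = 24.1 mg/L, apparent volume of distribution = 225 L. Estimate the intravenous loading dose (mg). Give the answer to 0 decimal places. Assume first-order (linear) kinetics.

5423 mg

LD = Css × Vd = 24.1 × 225 = 5423 mg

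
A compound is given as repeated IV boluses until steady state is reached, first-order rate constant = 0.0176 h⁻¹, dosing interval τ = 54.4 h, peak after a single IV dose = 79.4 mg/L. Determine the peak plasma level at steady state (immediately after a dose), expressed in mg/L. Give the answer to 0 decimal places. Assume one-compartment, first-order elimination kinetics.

129 mg/L

e^(−kτ) = e^(−0.01760 × 54.4) = 0.3839
Accumulation ratio R = 1 / (1 − e^(−kτ)) = 1 / (1 − 0.3839) = 1.623
Steady-state peak = C₀ × R = 79.4 × 1.623 = 128.9 mg/L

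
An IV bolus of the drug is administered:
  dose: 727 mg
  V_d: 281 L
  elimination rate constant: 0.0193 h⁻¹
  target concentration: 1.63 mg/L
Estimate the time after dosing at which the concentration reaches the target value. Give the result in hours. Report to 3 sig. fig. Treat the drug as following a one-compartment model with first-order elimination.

23.9 h

C₀ = Dose / Vd = 727.0 / 281 = 2.587 mg/L
t = ln(C₀ / C) / k = ln(2.587 / 1.63) / 0.01930
  = ln(1.587) / 0.01930 = 0.4618 / 0.01930 = 23.93 h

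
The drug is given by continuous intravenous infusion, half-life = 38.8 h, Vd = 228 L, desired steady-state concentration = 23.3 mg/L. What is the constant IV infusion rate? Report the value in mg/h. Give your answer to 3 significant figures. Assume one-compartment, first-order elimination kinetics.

94.9 mg/h

k = ln2 / t½ = 0.693147 / 38.8 = 0.01786 h⁻¹
CL = k × Vd = 0.01786 × 228 = 4.072 L/h
At steady state, infusion rate R₀ = Css × CL = 23.3 × 4.072 = 94.88 mg/h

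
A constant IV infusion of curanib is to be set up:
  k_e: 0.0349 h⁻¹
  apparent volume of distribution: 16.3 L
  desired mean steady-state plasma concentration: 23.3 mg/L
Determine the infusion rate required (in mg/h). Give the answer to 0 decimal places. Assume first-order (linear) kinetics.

CL = k × Vd = 0.03490 × 16.3 = 0.5689 L/h
At steady state, infusion rate R₀ = Css × CL = 23.3 × 0.5689 = 13.26 mg/h

13 mg/h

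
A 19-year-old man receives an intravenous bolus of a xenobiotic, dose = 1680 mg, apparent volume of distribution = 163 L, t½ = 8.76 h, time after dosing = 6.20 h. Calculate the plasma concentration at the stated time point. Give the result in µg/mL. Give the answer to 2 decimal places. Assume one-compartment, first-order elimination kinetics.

C₀ = Dose / Vd = 1680 / 163 = 10.31 mg/L
k = ln2 / t½ = 0.693147 / 8.76 = 0.07913 h⁻¹
C = C₀ · e^(−k·t) = 10.31 × e^(−0.07913 × 6.20)
  = 10.31 × 0.6123 = 6.313 mg/L
(6.313 mg/L = 6.313 µg/mL)

6.31 µg/mL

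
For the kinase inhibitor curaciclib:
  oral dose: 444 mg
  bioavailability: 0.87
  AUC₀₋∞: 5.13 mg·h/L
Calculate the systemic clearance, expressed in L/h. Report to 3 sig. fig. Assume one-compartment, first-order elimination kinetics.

CL = F·Dose / AUC = 0.87 × 444 / 5.13 = 75.30 L/h

75.3 L/h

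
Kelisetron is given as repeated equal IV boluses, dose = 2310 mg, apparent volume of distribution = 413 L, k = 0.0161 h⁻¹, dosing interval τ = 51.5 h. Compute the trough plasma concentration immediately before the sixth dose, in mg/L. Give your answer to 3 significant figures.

C₀ per dose = Dose / Vd = 2310 / 413 = 5.593 mg/L
Fraction remaining after one interval: r = e^(−kτ) = e^(−0.01610 × 51.5) = 0.4364
Before dose 6, 5 doses have been given (aged 1τ, 2τ, 3τ, 4τ, 5τ).
C_trough = C₀ × (r + r² + … + r^5) = C₀ × r(1−r^5)/(1−r)
        = 5.593 × 0.4364 × (1 − 0.01583) / (1 − 0.4364) = 4.262 mg/L

4.26 mg/L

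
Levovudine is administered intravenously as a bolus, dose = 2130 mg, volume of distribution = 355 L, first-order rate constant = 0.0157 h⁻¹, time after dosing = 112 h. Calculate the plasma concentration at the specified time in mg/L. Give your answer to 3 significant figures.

C₀ = Dose / Vd = 2130 / 355 = 6.000 mg/L
C = C₀ · e^(−k·t) = 6.000 × e^(−0.01570 × 112)
  = 6.000 × 0.1723 = 1.034 mg/L

1.03 mg/L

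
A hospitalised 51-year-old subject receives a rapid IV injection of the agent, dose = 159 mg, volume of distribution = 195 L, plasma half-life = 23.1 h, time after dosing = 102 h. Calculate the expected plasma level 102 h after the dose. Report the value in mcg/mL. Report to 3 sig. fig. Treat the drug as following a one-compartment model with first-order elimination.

C₀ = Dose / Vd = 159.0 / 195 = 0.8154 mg/L
k = ln2 / t½ = 0.693147 / 23.1 = 0.03001 h⁻¹
C = C₀ · e^(−k·t) = 0.8154 × e^(−0.03001 × 102)
  = 0.8154 × 0.04684 = 0.03819 mg/L
(0.03819 mg/L = 0.03819 mcg/mL)

0.0382 mcg/mL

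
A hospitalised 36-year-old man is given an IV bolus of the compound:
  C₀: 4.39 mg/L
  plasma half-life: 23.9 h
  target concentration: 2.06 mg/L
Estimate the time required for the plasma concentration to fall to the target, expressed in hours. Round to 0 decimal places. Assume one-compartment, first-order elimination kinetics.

k = ln2 / t½ = 0.693147 / 23.9 = 0.02900 h⁻¹
t = ln(C₀ / C) / k = ln(4.390 / 2.06) / 0.02900
  = ln(2.131) / 0.02900 = 0.7566 / 0.02900 = 26.09 h

26 h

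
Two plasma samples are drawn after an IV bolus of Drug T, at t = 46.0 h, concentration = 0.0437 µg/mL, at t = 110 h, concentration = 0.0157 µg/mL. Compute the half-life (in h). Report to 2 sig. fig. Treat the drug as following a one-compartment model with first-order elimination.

43 h

k = ln(C₁/C₂) / (t₂ − t₁) = ln(0.0437/0.0157) / (110 − 46.0)
  = 1.024 / 64.00 = 0.01600 h⁻¹
t½ = ln2 / k = 0.693147 / 0.01600 = 43.32 h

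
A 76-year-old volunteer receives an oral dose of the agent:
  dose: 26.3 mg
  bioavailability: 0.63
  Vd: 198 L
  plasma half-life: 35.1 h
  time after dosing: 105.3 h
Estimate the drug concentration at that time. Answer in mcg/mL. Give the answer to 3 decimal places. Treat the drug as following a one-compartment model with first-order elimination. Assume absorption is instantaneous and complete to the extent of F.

0.010 mcg/mL

Amount reaching circulation = F × Dose = 0.63 × 26.30 = 16.57 mg
C₀ = F·Dose / Vd = 16.57 / 198 = 0.08369 mg/L
k = ln2 / t½ = 0.693147 / 35.1 = 0.01975 h⁻¹
t / t½ = 105.3 / 35.1 = 3 half-lives
C = C₀ × (1/2)^3 = 0.08369 × 0.1250 = 0.01046 mg/L
(0.01046 mg/L = 0.01046 mcg/mL)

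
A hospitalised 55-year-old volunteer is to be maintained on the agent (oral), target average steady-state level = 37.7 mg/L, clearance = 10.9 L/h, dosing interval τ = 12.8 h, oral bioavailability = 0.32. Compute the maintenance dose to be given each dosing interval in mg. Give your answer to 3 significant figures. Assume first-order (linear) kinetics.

16400 mg

At steady state, F × (Dose/τ) = Css × CL.
Dose = Css × CL × τ / F = 37.7 × 10.90 × 12.8 / 0.32 = 16440 mg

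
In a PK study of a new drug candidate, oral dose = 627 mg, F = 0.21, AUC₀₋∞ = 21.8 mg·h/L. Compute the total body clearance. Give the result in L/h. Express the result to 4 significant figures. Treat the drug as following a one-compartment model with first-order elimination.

6.040 L/h

CL = F·Dose / AUC = 0.21 × 627 / 21.8 = 6.040 L/h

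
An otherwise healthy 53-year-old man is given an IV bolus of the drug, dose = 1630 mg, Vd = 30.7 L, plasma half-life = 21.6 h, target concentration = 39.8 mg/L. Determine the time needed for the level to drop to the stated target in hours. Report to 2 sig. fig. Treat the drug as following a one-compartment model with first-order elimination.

9.0 h

C₀ = Dose / Vd = 1630 / 30.7 = 53.09 mg/L
k = ln2 / t½ = 0.693147 / 21.6 = 0.03209 h⁻¹
t = ln(C₀ / C) / k = ln(53.09 / 39.8) / 0.03209
  = ln(1.334) / 0.03209 = 0.2882 / 0.03209 = 8.981 h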